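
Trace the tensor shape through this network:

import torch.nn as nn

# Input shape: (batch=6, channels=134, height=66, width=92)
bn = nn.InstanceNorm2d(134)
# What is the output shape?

Input shape: (6, 134, 66, 92)
Output shape: (6, 134, 66, 92)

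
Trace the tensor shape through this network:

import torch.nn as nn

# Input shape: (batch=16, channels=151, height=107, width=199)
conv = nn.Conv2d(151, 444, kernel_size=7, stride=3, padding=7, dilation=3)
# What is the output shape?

Input shape: (16, 151, 107, 199)
Output shape: (16, 444, 35, 65)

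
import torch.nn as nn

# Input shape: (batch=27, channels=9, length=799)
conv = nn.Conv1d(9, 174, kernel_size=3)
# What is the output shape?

Input shape: (27, 9, 799)
Output shape: (27, 174, 797)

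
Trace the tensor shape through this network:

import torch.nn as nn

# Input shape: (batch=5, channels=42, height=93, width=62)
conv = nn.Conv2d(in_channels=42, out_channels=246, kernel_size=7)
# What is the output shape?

Input shape: (5, 42, 93, 62)
Output shape: (5, 246, 87, 56)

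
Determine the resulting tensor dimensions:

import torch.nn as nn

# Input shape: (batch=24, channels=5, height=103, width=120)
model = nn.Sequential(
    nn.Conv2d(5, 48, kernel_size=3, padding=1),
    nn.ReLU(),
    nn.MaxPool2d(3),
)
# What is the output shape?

Input shape: (24, 5, 103, 120)
  -> after Conv2d: (24, 48, 103, 120)
  -> after ReLU: (24, 48, 103, 120)
Output shape: (24, 48, 34, 40)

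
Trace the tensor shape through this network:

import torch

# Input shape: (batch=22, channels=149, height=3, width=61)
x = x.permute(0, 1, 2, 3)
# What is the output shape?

Input shape: (22, 149, 3, 61)
Output shape: (22, 149, 3, 61)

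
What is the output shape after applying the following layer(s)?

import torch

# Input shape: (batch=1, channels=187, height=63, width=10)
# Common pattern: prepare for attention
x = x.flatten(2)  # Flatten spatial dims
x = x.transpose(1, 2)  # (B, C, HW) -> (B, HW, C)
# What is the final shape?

Input shape: (1, 187, 63, 10)
  -> after flatten(2): (1, 187, 630)
Output shape: (1, 630, 187)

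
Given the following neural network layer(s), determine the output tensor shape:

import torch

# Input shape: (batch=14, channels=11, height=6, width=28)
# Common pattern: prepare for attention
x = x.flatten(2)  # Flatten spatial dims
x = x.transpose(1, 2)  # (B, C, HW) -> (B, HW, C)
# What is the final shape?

Input shape: (14, 11, 6, 28)
  -> after flatten(2): (14, 11, 168)
Output shape: (14, 168, 11)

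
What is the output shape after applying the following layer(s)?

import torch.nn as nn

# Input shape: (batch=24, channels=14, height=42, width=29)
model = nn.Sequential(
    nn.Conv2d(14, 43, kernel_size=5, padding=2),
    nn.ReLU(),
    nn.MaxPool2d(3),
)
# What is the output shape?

Input shape: (24, 14, 42, 29)
  -> after Conv2d: (24, 43, 42, 29)
  -> after ReLU: (24, 43, 42, 29)
Output shape: (24, 43, 14, 9)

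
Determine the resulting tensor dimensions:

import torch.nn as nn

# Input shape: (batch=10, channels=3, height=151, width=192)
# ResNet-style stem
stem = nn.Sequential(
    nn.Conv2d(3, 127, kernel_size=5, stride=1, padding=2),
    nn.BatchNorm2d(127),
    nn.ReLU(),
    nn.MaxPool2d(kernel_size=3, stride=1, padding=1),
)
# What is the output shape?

Input shape: (10, 3, 151, 192)
  -> after Conv2d 5x5 stride=1: (10, 127, 151, 192)
Output shape: (10, 127, 151, 192)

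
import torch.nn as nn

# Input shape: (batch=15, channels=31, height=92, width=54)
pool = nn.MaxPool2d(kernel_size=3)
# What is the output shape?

Input shape: (15, 31, 92, 54)
Output shape: (15, 31, 30, 18)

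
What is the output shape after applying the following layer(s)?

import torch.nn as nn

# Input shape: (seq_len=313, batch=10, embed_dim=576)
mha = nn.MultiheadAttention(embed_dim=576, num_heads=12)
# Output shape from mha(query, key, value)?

Input shape: (313, 10, 576)
Output shape: (313, 10, 576)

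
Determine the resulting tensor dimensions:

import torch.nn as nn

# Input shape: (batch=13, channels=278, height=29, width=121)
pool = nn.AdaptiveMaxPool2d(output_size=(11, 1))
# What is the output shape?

Input shape: (13, 278, 29, 121)
Output shape: (13, 278, 11, 1)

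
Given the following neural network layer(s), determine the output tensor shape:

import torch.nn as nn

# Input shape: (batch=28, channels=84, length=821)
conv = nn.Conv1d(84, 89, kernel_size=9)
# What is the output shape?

Input shape: (28, 84, 821)
Output shape: (28, 89, 813)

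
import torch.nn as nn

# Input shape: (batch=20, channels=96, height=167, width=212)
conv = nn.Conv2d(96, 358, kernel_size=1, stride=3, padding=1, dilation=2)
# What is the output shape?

Input shape: (20, 96, 167, 212)
Output shape: (20, 358, 57, 72)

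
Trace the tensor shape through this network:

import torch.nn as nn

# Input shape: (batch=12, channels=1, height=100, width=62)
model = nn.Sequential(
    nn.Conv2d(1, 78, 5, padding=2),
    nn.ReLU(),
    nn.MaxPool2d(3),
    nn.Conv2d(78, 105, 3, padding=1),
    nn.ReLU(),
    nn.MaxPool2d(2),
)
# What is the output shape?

Input shape: (12, 1, 100, 62)
  -> after first Conv2d: (12, 78, 100, 62)
  -> after first MaxPool2d: (12, 78, 33, 20)
  -> after second Conv2d: (12, 105, 33, 20)
Output shape: (12, 105, 16, 10)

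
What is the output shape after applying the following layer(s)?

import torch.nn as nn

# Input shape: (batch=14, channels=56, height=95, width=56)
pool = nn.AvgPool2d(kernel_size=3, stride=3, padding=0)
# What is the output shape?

Input shape: (14, 56, 95, 56)
Output shape: (14, 56, 31, 18)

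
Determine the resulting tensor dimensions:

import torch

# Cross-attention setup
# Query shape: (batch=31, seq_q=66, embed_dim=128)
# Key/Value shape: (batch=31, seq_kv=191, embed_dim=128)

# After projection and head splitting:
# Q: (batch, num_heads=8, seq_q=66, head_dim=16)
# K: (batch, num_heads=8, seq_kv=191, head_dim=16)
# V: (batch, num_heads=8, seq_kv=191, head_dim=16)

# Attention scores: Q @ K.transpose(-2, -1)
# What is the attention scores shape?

Input shape: (31, 66, 128)
Output shape: (31, 8, 66, 191)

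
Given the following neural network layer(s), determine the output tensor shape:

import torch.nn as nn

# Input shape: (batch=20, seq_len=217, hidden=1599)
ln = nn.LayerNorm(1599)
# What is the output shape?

Input shape: (20, 217, 1599)
Output shape: (20, 217, 1599)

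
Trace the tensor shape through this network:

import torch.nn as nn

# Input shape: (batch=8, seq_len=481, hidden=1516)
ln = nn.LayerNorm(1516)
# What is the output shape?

Input shape: (8, 481, 1516)
Output shape: (8, 481, 1516)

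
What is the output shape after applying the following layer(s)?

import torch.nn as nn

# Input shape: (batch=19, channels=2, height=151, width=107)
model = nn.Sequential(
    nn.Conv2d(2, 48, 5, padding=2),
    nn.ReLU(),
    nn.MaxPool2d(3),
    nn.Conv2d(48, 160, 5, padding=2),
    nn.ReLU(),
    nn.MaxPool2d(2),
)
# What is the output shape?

Input shape: (19, 2, 151, 107)
  -> after first Conv2d: (19, 48, 151, 107)
  -> after first MaxPool2d: (19, 48, 50, 35)
  -> after second Conv2d: (19, 160, 50, 35)
Output shape: (19, 160, 25, 17)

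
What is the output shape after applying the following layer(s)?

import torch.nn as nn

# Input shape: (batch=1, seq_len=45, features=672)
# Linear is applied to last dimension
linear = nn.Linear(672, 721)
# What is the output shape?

Input shape: (1, 45, 672)
Output shape: (1, 45, 721)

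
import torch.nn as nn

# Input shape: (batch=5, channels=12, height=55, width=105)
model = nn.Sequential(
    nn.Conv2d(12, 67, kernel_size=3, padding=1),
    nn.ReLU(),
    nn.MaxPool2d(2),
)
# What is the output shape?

Input shape: (5, 12, 55, 105)
  -> after Conv2d: (5, 67, 55, 105)
  -> after ReLU: (5, 67, 55, 105)
Output shape: (5, 67, 27, 52)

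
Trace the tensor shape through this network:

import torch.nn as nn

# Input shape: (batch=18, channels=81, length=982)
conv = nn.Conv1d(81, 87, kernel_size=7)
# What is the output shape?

Input shape: (18, 81, 982)
Output shape: (18, 87, 976)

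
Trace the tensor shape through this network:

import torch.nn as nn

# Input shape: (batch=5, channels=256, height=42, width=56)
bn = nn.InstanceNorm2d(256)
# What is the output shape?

Input shape: (5, 256, 42, 56)
Output shape: (5, 256, 42, 56)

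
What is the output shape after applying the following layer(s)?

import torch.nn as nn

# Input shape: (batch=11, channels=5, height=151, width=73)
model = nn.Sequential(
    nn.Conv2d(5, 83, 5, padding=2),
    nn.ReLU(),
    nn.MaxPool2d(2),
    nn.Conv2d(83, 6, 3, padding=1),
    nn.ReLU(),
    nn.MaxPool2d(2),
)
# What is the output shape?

Input shape: (11, 5, 151, 73)
  -> after first Conv2d: (11, 83, 151, 73)
  -> after first MaxPool2d: (11, 83, 75, 36)
  -> after second Conv2d: (11, 6, 75, 36)
Output shape: (11, 6, 37, 18)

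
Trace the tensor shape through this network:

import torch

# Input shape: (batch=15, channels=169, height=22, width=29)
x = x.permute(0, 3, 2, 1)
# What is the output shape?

Input shape: (15, 169, 22, 29)
Output shape: (15, 29, 22, 169)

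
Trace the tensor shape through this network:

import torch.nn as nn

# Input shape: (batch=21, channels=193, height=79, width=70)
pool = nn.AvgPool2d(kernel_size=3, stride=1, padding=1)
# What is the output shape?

Input shape: (21, 193, 79, 70)
Output shape: (21, 193, 79, 70)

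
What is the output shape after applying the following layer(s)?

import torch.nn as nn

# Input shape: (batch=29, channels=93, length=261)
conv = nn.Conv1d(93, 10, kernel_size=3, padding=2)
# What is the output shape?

Input shape: (29, 93, 261)
Output shape: (29, 10, 263)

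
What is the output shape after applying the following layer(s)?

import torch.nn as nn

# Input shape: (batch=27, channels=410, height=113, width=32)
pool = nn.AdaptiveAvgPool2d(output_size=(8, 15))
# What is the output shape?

Input shape: (27, 410, 113, 32)
Output shape: (27, 410, 8, 15)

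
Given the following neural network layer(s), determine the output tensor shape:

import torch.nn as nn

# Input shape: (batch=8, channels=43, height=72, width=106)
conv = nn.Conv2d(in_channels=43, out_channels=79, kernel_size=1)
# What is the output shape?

Input shape: (8, 43, 72, 106)
Output shape: (8, 79, 72, 106)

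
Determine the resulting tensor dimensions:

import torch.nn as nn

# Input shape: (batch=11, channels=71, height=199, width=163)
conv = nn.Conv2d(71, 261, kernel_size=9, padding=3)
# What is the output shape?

Input shape: (11, 71, 199, 163)
Output shape: (11, 261, 197, 161)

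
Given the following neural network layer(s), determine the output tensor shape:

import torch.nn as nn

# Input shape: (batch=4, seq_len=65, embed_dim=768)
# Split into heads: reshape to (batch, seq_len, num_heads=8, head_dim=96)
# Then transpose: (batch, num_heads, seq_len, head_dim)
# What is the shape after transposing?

Input shape: (4, 65, 768)
  -> after reshape: (4, 65, 8, 96)
Output shape: (4, 8, 65, 96)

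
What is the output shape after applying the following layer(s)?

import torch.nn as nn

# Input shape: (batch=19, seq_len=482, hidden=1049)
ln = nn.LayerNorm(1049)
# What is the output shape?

Input shape: (19, 482, 1049)
Output shape: (19, 482, 1049)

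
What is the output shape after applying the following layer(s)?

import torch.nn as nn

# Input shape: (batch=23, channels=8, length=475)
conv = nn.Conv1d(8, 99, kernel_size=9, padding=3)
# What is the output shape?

Input shape: (23, 8, 475)
Output shape: (23, 99, 473)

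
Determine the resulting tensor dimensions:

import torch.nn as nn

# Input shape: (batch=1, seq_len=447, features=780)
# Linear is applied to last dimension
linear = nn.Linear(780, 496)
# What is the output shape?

Input shape: (1, 447, 780)
Output shape: (1, 447, 496)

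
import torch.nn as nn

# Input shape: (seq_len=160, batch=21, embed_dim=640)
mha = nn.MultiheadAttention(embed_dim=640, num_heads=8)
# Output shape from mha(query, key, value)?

Input shape: (160, 21, 640)
Output shape: (160, 21, 640)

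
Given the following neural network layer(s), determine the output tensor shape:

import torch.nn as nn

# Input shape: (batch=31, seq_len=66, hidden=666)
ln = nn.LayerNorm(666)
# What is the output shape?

Input shape: (31, 66, 666)
Output shape: (31, 66, 666)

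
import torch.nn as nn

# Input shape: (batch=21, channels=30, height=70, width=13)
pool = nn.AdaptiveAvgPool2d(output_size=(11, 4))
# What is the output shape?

Input shape: (21, 30, 70, 13)
Output shape: (21, 30, 11, 4)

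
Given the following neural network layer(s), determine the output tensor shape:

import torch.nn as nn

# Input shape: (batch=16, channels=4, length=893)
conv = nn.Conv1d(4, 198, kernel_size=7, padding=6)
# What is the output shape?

Input shape: (16, 4, 893)
Output shape: (16, 198, 899)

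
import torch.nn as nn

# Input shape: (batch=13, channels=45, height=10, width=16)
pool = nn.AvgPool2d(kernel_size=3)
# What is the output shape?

Input shape: (13, 45, 10, 16)
Output shape: (13, 45, 3, 5)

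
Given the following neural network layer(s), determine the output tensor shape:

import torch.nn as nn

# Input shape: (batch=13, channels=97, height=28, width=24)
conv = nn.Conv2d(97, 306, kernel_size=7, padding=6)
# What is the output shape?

Input shape: (13, 97, 28, 24)
Output shape: (13, 306, 34, 30)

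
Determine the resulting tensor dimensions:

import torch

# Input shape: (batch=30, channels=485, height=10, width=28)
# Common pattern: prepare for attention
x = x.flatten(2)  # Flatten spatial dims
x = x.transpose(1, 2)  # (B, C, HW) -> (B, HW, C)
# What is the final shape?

Input shape: (30, 485, 10, 28)
  -> after flatten(2): (30, 485, 280)
Output shape: (30, 280, 485)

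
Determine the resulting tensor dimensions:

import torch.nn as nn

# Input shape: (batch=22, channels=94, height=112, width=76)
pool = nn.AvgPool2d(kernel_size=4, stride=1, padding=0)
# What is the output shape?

Input shape: (22, 94, 112, 76)
Output shape: (22, 94, 109, 73)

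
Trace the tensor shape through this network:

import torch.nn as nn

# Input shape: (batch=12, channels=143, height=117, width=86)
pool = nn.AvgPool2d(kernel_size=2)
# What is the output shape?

Input shape: (12, 143, 117, 86)
Output shape: (12, 143, 58, 43)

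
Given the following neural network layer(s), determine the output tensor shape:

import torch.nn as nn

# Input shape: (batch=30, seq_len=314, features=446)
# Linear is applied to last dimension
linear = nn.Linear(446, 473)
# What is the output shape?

Input shape: (30, 314, 446)
Output shape: (30, 314, 473)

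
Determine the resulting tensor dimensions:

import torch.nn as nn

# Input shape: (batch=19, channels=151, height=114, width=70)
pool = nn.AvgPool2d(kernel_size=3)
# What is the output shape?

Input shape: (19, 151, 114, 70)
Output shape: (19, 151, 38, 23)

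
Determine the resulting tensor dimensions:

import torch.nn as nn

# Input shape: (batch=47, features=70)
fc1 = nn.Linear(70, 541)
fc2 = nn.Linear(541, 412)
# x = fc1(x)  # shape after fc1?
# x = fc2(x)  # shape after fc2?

Input shape: (47, 70)
  -> after fc1: (47, 541)
Output shape: (47, 412)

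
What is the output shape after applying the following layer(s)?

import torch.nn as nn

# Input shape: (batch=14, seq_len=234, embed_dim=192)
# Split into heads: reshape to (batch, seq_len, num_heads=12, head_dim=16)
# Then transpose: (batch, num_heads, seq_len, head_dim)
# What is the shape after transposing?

Input shape: (14, 234, 192)
  -> after reshape: (14, 234, 12, 16)
Output shape: (14, 12, 234, 16)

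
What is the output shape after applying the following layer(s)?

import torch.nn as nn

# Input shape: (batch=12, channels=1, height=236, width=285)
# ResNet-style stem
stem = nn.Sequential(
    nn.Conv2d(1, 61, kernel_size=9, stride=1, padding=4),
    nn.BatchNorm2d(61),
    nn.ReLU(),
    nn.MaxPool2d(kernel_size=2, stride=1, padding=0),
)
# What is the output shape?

Input shape: (12, 1, 236, 285)
  -> after Conv2d 9x9 stride=1: (12, 61, 236, 285)
Output shape: (12, 61, 235, 284)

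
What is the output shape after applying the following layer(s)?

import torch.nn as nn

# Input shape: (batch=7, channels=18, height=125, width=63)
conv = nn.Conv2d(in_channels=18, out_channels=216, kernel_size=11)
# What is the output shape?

Input shape: (7, 18, 125, 63)
Output shape: (7, 216, 115, 53)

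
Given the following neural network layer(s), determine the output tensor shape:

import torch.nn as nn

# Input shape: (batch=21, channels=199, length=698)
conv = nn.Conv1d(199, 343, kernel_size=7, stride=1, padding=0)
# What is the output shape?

Input shape: (21, 199, 698)
Output shape: (21, 343, 692)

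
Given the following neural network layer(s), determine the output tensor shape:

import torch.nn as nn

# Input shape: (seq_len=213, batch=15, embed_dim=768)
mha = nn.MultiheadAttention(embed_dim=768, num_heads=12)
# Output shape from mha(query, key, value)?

Input shape: (213, 15, 768)
Output shape: (213, 15, 768)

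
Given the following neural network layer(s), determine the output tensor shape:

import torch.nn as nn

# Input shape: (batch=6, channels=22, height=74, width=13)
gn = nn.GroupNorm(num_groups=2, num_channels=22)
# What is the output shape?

Input shape: (6, 22, 74, 13)
Output shape: (6, 22, 74, 13)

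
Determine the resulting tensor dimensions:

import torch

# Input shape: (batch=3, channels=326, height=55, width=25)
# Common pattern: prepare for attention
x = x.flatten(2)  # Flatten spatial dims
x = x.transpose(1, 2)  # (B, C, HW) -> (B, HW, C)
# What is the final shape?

Input shape: (3, 326, 55, 25)
  -> after flatten(2): (3, 326, 1375)
Output shape: (3, 1375, 326)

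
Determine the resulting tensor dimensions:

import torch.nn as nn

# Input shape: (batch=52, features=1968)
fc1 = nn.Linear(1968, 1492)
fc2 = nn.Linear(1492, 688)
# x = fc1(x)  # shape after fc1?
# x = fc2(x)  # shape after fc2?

Input shape: (52, 1968)
  -> after fc1: (52, 1492)
Output shape: (52, 688)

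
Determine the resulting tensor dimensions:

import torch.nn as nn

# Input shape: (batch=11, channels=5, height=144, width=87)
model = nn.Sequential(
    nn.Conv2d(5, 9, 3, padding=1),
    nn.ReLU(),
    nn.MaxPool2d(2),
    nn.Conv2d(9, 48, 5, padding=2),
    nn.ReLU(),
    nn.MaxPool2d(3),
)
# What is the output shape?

Input shape: (11, 5, 144, 87)
  -> after first Conv2d: (11, 9, 144, 87)
  -> after first MaxPool2d: (11, 9, 72, 43)
  -> after second Conv2d: (11, 48, 72, 43)
Output shape: (11, 48, 24, 14)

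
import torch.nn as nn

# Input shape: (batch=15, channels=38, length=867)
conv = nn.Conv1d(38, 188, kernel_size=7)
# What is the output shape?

Input shape: (15, 38, 867)
Output shape: (15, 188, 861)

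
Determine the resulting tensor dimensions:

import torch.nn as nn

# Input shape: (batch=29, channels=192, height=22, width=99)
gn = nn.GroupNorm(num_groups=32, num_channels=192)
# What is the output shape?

Input shape: (29, 192, 22, 99)
Output shape: (29, 192, 22, 99)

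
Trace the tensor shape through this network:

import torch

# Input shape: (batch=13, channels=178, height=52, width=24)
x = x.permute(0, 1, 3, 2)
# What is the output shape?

Input shape: (13, 178, 52, 24)
Output shape: (13, 178, 24, 52)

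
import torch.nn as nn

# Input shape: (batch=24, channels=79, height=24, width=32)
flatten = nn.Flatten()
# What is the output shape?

Input shape: (24, 79, 24, 32)
Output shape: (24, 60672)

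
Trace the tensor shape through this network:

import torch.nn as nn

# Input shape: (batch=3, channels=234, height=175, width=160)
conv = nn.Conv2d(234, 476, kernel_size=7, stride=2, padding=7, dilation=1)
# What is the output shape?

Input shape: (3, 234, 175, 160)
Output shape: (3, 476, 92, 84)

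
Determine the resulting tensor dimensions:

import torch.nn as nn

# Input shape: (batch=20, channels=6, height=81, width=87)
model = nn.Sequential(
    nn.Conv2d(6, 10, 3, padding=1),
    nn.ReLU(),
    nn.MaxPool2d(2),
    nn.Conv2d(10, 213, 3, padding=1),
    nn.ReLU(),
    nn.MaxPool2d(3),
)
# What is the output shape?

Input shape: (20, 6, 81, 87)
  -> after first Conv2d: (20, 10, 81, 87)
  -> after first MaxPool2d: (20, 10, 40, 43)
  -> after second Conv2d: (20, 213, 40, 43)
Output shape: (20, 213, 13, 14)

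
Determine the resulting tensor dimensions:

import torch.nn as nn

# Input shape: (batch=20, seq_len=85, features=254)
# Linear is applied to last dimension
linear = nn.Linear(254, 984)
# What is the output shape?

Input shape: (20, 85, 254)
Output shape: (20, 85, 984)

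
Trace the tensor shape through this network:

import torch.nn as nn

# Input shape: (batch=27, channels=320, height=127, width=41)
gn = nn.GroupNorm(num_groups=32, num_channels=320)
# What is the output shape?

Input shape: (27, 320, 127, 41)
Output shape: (27, 320, 127, 41)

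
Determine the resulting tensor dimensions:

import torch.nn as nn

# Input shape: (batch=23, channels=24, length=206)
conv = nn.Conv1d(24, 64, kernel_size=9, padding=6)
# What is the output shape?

Input shape: (23, 24, 206)
Output shape: (23, 64, 210)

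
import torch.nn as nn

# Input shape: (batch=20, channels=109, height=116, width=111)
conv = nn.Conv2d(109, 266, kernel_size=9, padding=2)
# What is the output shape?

Input shape: (20, 109, 116, 111)
Output shape: (20, 266, 112, 107)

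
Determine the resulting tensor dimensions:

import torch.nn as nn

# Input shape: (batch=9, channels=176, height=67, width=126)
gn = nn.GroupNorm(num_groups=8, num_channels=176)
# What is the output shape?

Input shape: (9, 176, 67, 126)
Output shape: (9, 176, 67, 126)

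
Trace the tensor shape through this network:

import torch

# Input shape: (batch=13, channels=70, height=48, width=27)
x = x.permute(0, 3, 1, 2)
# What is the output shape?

Input shape: (13, 70, 48, 27)
Output shape: (13, 27, 70, 48)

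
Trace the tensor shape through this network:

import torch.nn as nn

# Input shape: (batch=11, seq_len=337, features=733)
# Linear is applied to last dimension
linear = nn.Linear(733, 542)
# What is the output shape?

Input shape: (11, 337, 733)
Output shape: (11, 337, 542)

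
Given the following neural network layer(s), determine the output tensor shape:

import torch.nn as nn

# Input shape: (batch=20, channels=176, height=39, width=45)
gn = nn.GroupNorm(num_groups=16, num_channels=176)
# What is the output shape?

Input shape: (20, 176, 39, 45)
Output shape: (20, 176, 39, 45)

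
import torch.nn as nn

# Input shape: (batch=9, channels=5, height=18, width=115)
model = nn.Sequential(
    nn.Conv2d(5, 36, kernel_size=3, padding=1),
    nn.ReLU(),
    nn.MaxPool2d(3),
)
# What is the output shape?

Input shape: (9, 5, 18, 115)
  -> after Conv2d: (9, 36, 18, 115)
  -> after ReLU: (9, 36, 18, 115)
Output shape: (9, 36, 6, 38)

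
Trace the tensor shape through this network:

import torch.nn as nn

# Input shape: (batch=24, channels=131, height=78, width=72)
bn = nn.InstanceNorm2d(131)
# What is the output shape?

Input shape: (24, 131, 78, 72)
Output shape: (24, 131, 78, 72)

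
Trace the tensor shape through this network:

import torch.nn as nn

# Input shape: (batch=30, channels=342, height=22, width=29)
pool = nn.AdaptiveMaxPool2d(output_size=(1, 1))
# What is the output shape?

Input shape: (30, 342, 22, 29)
Output shape: (30, 342, 1, 1)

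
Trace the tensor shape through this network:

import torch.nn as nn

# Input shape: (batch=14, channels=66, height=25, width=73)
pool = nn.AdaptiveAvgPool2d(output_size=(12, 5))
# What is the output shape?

Input shape: (14, 66, 25, 73)
Output shape: (14, 66, 12, 5)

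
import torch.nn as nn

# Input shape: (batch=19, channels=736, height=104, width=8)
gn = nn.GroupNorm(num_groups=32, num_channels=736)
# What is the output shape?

Input shape: (19, 736, 104, 8)
Output shape: (19, 736, 104, 8)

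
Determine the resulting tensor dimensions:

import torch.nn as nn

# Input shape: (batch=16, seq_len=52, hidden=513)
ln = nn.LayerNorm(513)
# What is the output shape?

Input shape: (16, 52, 513)
Output shape: (16, 52, 513)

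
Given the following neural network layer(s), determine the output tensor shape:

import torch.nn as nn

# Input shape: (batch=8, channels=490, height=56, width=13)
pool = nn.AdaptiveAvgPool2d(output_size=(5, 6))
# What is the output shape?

Input shape: (8, 490, 56, 13)
Output shape: (8, 490, 5, 6)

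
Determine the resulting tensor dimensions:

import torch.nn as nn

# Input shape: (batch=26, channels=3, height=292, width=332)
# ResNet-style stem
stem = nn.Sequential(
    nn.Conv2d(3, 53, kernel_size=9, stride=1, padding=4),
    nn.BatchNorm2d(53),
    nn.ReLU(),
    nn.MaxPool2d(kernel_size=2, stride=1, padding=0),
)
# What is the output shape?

Input shape: (26, 3, 292, 332)
  -> after Conv2d 9x9 stride=1: (26, 53, 292, 332)
Output shape: (26, 53, 291, 331)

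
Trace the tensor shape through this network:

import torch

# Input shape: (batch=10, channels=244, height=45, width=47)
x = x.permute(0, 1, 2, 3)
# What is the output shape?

Input shape: (10, 244, 45, 47)
Output shape: (10, 244, 45, 47)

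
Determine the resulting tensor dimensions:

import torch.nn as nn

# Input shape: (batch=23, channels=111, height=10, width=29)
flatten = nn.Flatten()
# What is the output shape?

Input shape: (23, 111, 10, 29)
Output shape: (23, 32190)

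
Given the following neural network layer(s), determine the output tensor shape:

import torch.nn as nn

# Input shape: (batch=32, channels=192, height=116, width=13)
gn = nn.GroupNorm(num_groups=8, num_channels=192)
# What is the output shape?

Input shape: (32, 192, 116, 13)
Output shape: (32, 192, 116, 13)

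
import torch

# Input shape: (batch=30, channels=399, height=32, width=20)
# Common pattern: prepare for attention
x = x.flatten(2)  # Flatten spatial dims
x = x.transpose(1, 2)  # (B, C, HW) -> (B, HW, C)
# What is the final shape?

Input shape: (30, 399, 32, 20)
  -> after flatten(2): (30, 399, 640)
Output shape: (30, 640, 399)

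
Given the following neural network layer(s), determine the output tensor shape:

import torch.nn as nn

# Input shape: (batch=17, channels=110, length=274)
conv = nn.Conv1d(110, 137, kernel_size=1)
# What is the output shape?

Input shape: (17, 110, 274)
Output shape: (17, 137, 274)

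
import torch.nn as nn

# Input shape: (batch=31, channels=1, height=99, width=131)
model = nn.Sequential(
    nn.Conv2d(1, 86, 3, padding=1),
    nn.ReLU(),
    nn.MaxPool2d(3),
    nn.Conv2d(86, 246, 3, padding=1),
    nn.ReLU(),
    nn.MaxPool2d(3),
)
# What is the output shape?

Input shape: (31, 1, 99, 131)
  -> after first Conv2d: (31, 86, 99, 131)
  -> after first MaxPool2d: (31, 86, 33, 43)
  -> after second Conv2d: (31, 246, 33, 43)
Output shape: (31, 246, 11, 14)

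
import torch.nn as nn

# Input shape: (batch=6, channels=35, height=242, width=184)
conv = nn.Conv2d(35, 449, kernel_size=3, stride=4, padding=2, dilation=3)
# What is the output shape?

Input shape: (6, 35, 242, 184)
Output shape: (6, 449, 60, 46)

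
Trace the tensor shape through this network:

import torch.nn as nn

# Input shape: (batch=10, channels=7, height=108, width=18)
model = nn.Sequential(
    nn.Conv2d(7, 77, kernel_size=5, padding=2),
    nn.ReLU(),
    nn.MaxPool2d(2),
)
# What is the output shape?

Input shape: (10, 7, 108, 18)
  -> after Conv2d: (10, 77, 108, 18)
  -> after ReLU: (10, 77, 108, 18)
Output shape: (10, 77, 54, 9)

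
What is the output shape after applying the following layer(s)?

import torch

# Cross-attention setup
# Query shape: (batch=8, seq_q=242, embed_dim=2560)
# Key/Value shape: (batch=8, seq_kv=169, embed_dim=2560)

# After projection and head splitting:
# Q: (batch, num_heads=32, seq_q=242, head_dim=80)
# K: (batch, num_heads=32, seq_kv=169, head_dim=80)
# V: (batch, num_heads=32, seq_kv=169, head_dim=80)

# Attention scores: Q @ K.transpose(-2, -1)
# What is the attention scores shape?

Input shape: (8, 242, 2560)
Output shape: (8, 32, 242, 169)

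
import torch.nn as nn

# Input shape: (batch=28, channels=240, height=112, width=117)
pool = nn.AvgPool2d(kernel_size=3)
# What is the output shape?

Input shape: (28, 240, 112, 117)
Output shape: (28, 240, 37, 39)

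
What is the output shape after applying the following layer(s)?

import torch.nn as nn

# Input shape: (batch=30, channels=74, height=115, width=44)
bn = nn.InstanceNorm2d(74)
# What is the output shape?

Input shape: (30, 74, 115, 44)
Output shape: (30, 74, 115, 44)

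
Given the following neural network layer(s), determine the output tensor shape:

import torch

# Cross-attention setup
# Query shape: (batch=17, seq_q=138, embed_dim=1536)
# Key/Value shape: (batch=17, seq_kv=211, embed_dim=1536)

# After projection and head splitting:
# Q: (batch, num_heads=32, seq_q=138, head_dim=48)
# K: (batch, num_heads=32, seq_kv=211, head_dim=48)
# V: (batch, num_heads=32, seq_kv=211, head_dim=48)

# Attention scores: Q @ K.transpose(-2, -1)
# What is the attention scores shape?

Input shape: (17, 138, 1536)
Output shape: (17, 32, 138, 211)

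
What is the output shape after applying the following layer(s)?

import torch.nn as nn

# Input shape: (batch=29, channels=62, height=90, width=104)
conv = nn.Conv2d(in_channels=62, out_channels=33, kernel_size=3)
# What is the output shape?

Input shape: (29, 62, 90, 104)
Output shape: (29, 33, 88, 102)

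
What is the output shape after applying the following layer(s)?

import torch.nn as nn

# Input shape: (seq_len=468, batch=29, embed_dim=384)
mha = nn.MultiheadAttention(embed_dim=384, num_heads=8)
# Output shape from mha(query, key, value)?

Input shape: (468, 29, 384)
Output shape: (468, 29, 384)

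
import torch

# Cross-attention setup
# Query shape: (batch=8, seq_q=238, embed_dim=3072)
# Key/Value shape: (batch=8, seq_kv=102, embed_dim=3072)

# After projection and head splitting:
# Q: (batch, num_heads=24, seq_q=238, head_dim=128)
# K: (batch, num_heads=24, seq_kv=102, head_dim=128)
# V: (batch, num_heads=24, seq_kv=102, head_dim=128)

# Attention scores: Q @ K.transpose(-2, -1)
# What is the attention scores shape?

Input shape: (8, 238, 3072)
Output shape: (8, 24, 238, 102)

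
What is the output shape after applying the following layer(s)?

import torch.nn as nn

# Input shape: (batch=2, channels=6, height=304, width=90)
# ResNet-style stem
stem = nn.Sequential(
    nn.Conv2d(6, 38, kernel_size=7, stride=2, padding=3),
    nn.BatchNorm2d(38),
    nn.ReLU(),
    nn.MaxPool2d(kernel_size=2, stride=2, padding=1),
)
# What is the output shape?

Input shape: (2, 6, 304, 90)
  -> after Conv2d 7x7 stride=2: (2, 38, 152, 45)
Output shape: (2, 38, 77, 23)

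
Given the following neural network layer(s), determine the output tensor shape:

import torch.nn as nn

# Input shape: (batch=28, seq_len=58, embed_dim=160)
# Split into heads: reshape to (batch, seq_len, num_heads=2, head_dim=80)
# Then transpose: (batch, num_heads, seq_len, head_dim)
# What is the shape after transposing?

Input shape: (28, 58, 160)
  -> after reshape: (28, 58, 2, 80)
Output shape: (28, 2, 58, 80)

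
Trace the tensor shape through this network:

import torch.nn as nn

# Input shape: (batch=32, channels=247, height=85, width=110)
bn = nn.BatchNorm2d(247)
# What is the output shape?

Input shape: (32, 247, 85, 110)
Output shape: (32, 247, 85, 110)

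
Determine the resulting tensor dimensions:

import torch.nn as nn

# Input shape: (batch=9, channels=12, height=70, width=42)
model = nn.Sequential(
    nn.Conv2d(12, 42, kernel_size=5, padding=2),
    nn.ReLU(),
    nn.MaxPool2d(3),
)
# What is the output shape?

Input shape: (9, 12, 70, 42)
  -> after Conv2d: (9, 42, 70, 42)
  -> after ReLU: (9, 42, 70, 42)
Output shape: (9, 42, 23, 14)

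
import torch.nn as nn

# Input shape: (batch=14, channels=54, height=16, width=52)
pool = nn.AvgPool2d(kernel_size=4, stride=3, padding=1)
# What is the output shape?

Input shape: (14, 54, 16, 52)
Output shape: (14, 54, 5, 17)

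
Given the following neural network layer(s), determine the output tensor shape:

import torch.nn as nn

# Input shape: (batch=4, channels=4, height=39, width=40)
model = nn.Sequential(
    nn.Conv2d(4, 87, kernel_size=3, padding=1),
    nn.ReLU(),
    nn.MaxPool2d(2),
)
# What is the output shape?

Input shape: (4, 4, 39, 40)
  -> after Conv2d: (4, 87, 39, 40)
  -> after ReLU: (4, 87, 39, 40)
Output shape: (4, 87, 19, 20)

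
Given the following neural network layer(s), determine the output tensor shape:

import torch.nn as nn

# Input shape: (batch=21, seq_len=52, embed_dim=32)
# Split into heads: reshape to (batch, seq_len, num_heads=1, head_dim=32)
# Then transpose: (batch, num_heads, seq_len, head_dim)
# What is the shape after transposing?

Input shape: (21, 52, 32)
  -> after reshape: (21, 52, 1, 32)
Output shape: (21, 1, 52, 32)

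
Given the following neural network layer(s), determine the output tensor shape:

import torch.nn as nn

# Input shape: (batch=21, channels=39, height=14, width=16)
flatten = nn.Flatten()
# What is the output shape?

Input shape: (21, 39, 14, 16)
Output shape: (21, 8736)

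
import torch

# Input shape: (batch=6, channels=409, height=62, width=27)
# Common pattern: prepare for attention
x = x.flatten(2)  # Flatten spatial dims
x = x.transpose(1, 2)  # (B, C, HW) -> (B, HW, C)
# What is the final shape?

Input shape: (6, 409, 62, 27)
  -> after flatten(2): (6, 409, 1674)
Output shape: (6, 1674, 409)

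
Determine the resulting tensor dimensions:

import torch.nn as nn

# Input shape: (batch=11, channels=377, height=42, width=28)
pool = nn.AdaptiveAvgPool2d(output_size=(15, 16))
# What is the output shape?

Input shape: (11, 377, 42, 28)
Output shape: (11, 377, 15, 16)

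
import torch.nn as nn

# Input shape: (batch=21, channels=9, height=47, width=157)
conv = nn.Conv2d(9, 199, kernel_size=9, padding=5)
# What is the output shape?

Input shape: (21, 9, 47, 157)
Output shape: (21, 199, 49, 159)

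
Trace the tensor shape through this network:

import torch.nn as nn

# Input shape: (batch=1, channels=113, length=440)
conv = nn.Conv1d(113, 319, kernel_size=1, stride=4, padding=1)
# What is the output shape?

Input shape: (1, 113, 440)
Output shape: (1, 319, 111)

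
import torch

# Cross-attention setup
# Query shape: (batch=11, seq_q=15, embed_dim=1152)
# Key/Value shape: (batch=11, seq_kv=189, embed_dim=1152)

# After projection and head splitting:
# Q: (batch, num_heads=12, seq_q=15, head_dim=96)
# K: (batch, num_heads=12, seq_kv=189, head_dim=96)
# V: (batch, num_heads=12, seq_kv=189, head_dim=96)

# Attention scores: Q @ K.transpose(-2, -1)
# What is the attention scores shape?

Input shape: (11, 15, 1152)
Output shape: (11, 12, 15, 189)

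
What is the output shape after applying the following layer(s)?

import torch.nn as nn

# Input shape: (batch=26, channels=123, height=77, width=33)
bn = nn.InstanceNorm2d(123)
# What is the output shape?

Input shape: (26, 123, 77, 33)
Output shape: (26, 123, 77, 33)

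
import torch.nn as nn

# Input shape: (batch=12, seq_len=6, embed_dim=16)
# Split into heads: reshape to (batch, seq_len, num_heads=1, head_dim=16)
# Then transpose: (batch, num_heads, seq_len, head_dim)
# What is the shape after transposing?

Input shape: (12, 6, 16)
  -> after reshape: (12, 6, 1, 16)
Output shape: (12, 1, 6, 16)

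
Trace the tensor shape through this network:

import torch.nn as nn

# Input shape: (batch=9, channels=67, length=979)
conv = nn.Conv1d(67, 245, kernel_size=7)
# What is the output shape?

Input shape: (9, 67, 979)
Output shape: (9, 245, 973)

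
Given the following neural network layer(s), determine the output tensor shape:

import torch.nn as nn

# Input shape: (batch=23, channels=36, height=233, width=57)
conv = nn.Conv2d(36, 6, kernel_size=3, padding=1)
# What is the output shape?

Input shape: (23, 36, 233, 57)
Output shape: (23, 6, 233, 57)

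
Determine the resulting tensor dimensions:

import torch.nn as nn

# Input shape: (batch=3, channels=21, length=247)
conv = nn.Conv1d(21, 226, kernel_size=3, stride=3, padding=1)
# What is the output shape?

Input shape: (3, 21, 247)
Output shape: (3, 226, 83)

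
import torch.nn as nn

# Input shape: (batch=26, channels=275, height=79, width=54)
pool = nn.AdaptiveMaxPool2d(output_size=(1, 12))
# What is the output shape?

Input shape: (26, 275, 79, 54)
Output shape: (26, 275, 1, 12)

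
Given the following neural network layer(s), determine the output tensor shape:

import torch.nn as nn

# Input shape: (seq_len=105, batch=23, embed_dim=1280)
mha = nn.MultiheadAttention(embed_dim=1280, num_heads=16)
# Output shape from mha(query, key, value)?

Input shape: (105, 23, 1280)
Output shape: (105, 23, 1280)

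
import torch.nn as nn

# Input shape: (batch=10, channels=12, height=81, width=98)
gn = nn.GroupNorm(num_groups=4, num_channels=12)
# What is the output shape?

Input shape: (10, 12, 81, 98)
Output shape: (10, 12, 81, 98)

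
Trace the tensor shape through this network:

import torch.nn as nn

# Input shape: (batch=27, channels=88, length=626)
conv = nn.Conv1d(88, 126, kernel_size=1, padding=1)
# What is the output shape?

Input shape: (27, 88, 626)
Output shape: (27, 126, 628)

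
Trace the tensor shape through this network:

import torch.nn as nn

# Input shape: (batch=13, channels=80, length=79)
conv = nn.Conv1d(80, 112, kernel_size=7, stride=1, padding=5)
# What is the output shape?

Input shape: (13, 80, 79)
Output shape: (13, 112, 83)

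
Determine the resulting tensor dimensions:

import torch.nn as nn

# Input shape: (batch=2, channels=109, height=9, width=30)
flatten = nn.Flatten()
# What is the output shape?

Input shape: (2, 109, 9, 30)
Output shape: (2, 29430)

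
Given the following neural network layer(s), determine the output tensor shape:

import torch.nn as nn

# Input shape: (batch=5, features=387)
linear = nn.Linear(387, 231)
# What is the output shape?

Input shape: (5, 387)
Output shape: (5, 231)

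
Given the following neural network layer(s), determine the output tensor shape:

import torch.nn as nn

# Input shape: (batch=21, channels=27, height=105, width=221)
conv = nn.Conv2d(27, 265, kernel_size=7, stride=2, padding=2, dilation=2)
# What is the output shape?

Input shape: (21, 27, 105, 221)
Output shape: (21, 265, 49, 107)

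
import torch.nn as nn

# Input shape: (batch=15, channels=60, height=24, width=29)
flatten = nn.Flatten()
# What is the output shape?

Input shape: (15, 60, 24, 29)
Output shape: (15, 41760)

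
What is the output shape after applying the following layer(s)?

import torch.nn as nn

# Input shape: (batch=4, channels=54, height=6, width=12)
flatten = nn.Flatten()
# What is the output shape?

Input shape: (4, 54, 6, 12)
Output shape: (4, 3888)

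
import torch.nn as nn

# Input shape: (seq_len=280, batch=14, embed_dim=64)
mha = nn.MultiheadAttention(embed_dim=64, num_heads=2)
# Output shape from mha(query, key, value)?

Input shape: (280, 14, 64)
Output shape: (280, 14, 64)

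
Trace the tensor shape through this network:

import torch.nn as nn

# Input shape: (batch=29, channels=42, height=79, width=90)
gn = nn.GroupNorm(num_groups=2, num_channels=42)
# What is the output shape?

Input shape: (29, 42, 79, 90)
Output shape: (29, 42, 79, 90)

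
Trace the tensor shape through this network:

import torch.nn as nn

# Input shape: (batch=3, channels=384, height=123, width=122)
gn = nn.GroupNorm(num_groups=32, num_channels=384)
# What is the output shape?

Input shape: (3, 384, 123, 122)
Output shape: (3, 384, 123, 122)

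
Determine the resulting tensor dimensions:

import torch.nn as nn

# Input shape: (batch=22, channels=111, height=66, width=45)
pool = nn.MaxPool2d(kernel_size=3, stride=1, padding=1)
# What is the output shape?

Input shape: (22, 111, 66, 45)
Output shape: (22, 111, 66, 45)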